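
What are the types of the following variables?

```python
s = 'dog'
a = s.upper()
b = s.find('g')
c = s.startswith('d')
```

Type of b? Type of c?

str.find() returns int; str.startswith() returns bool

int, bool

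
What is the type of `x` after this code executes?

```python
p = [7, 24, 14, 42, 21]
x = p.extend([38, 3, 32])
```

list.extend() returns None

NoneType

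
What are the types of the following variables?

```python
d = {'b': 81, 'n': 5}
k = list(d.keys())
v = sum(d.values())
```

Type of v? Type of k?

sum of int values returns int; list(...) returns list

int, list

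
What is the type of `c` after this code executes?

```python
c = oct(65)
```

oct() returns str representation

str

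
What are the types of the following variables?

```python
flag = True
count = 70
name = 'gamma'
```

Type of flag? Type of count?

flag is bool; count is int

bool, int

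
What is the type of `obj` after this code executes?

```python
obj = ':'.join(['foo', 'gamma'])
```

str.join() returns str

str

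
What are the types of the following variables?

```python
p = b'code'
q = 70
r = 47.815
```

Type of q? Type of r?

q is int; r is float

int, float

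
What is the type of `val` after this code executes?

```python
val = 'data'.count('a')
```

str.count() returns int

int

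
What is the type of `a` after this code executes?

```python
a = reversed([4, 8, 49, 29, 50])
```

reversed() on a list returns a list_reverseiterator

list_reverseiterator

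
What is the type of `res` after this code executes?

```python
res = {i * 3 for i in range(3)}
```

A set comprehension {expr for x in iterable} produces a set

set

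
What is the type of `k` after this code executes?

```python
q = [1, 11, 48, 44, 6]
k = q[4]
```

Indexing a list of ints returns int (q[4] = 6)

int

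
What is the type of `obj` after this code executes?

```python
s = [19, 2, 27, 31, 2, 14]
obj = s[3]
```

Indexing a list of ints returns int (s[3] = 31)

int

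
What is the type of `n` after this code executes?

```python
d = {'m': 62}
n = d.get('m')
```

dict.get() returns the value (int) when key is found

int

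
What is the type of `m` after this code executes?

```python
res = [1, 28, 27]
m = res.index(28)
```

list.index() returns int

int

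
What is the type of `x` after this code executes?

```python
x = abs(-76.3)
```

abs() of float returns float

float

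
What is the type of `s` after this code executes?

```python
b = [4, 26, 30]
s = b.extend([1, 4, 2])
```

list.extend() returns None

NoneType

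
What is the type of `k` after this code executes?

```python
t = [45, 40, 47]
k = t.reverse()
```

list.reverse() returns None

NoneType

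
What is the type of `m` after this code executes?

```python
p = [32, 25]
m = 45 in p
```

'in' operator returns bool

bool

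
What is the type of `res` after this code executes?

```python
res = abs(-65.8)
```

abs() of float returns float

float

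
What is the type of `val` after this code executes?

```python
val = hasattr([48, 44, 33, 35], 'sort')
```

hasattr() returns bool

bool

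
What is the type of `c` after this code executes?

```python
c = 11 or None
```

'or' returns first truthy value (11, int)

int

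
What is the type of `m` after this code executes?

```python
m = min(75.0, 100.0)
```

min() of floats returns float

float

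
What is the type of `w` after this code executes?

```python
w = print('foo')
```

print() returns None

NoneType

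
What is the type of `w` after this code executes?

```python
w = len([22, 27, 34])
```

len() always returns int

int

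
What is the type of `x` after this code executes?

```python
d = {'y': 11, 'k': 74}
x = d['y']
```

Accessing dict[str, int] with key 'y' returns int value 11

int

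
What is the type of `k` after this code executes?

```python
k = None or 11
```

'or' with None returns the other value (11, int)

int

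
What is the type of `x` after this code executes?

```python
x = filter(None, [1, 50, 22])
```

filter() returns a filter iterator object

filter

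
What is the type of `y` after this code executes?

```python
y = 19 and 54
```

'and' returns the last value when all truthy (54, which is int)

int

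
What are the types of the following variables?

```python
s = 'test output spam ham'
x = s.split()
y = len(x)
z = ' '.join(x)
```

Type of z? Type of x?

str.join() returns str; str.split() returns list

str, list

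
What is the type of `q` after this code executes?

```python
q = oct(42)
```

oct() returns str representation

str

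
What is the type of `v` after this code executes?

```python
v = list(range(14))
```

list(range(...)) returns list

list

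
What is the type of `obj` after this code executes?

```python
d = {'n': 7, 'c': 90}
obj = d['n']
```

Accessing dict[str, int] with key 'n' returns int value 7

int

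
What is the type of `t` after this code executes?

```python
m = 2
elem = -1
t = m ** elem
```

int ** negative int returns float

float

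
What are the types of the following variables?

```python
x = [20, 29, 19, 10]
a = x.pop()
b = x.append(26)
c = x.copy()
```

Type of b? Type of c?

list.append() returns None; list.copy() returns list

NoneType, list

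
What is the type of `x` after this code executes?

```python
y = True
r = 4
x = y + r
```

bool + int returns int (True is 1, so 1 + 4 = 5)

int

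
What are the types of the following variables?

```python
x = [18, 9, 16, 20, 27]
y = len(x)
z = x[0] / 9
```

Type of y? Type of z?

len() returns int; int / int returns float

int, float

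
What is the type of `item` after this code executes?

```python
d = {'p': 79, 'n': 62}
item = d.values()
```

.values() returns a dict_values view object

dict_values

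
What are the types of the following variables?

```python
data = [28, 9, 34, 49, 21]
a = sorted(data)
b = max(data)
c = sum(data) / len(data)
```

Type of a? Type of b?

sorted() returns list; max of ints returns int

list, int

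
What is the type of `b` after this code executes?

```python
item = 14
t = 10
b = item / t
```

int / int always returns float in Python 3 (14 / 10 = 1.4)

float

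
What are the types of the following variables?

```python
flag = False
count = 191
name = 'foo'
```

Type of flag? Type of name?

flag is bool; name is str

bool, str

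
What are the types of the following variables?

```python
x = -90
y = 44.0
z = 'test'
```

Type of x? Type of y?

x is int; y is float

int, float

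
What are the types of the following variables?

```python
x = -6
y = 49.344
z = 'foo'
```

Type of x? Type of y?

x is int; y is float

int, float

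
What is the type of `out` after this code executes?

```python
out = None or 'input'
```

'or' with None returns the other value ('input', str)

str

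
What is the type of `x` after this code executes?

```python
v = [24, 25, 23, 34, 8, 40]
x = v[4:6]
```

Slicing a list always returns a list

list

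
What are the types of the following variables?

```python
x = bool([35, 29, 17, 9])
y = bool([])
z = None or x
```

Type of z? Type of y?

None or <bool> returns the bool; bool() returns bool

bool, bool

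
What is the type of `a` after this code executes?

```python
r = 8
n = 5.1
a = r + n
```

int + float returns float (8 + 5.1 = 13.1)

float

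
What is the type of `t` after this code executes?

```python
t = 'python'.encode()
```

str.encode() returns bytes

bytes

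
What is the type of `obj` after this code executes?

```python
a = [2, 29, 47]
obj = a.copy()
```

list.copy() returns list

list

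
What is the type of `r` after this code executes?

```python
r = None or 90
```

'or' with None returns the other value (90, int)

int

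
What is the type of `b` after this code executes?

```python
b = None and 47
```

'and' returns first falsy value (None)

NoneType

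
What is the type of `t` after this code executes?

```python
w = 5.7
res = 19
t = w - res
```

float - int returns float (5.7 - 19 = -13.3)

float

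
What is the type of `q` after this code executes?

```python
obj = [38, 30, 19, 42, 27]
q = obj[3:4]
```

Slicing a list always returns a list

list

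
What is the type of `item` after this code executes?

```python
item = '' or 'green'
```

'or' returns first truthy value ('green', which is str)

str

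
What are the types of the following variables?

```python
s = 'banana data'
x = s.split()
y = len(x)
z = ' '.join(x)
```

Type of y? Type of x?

len() returns int; str.split() returns list

int, list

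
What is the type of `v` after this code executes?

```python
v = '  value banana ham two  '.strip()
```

str.strip() returns str

str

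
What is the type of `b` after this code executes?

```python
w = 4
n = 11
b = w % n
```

int % int returns int (4 % 11 = 4)

int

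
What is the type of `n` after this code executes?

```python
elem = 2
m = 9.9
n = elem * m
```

int * float returns float (2 * 9.9 = 19.8)

float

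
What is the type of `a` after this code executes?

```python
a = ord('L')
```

ord() returns int (Unicode code point)

int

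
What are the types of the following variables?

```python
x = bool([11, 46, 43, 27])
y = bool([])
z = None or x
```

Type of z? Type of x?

None or <bool> returns the bool; bool() returns bool

bool, bool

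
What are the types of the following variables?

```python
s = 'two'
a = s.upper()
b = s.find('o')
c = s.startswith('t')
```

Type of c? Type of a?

str.startswith() returns bool; str.upper() returns str

bool, str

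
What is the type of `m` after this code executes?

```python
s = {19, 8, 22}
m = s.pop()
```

Popping from a set of ints returns int

int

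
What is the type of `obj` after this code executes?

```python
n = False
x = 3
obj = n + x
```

bool + int returns int (False is 0, so 0 + 3 = 3)

int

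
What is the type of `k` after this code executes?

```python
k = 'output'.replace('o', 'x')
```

str.replace() returns str

str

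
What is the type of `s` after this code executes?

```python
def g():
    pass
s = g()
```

A function with no return statement returns None

NoneType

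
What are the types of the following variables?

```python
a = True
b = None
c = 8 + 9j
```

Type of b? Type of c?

b is NoneType; c is complex

NoneType, complex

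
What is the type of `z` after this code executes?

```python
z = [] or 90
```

'or' returns first truthy value (90, which is int)

int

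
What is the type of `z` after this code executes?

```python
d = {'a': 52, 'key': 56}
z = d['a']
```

Accessing dict[str, int] with key 'a' returns int value 52

int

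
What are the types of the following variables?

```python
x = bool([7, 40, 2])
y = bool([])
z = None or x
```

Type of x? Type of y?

bool() returns bool; bool() returns bool

bool, bool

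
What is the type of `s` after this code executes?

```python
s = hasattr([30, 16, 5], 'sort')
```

hasattr() returns bool

bool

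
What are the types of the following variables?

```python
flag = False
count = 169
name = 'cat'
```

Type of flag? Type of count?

flag is bool; count is int

bool, int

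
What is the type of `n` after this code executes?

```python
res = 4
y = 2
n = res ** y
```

int ** positive int returns int (4 ** 2 = 16)

int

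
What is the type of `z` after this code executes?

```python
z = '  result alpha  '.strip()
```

str.strip() returns str

str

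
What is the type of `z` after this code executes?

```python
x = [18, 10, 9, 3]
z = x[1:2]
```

Slicing a list always returns a list

list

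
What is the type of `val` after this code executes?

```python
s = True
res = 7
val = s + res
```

bool + int returns int (True is 1, so 1 + 7 = 8)

int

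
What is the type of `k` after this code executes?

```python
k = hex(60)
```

hex() returns str representation

str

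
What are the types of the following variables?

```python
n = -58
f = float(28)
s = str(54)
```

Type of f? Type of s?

f is float; s is str

float, str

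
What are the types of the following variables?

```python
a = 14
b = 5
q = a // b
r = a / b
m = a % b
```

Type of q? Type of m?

int // int returns int; int % int returns int

int, int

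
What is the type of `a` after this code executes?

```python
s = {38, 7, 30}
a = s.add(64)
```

set.add() returns None (mutates in place)

NoneType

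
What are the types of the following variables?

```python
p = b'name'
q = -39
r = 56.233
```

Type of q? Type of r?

q is int; r is float

int, float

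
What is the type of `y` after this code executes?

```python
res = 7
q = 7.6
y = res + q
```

int + float returns float (7 + 7.6 = 14.6)

float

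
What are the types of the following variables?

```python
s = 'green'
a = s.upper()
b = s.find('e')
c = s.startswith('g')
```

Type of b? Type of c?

str.find() returns int; str.startswith() returns bool

int, bool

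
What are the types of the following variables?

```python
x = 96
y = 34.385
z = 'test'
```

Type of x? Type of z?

x is int; z is str

int, str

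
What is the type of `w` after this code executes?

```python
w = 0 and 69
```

'and' returns the first falsy value (0, which is int)

int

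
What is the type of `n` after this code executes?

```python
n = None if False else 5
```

Ternary: condition is False, else branch (5) taken → int

int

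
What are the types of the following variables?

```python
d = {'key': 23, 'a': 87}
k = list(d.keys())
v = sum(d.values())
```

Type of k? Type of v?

list(...) returns list; sum of int values returns int

list, int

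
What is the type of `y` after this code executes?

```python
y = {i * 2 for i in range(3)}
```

A set comprehension {expr for x in iterable} produces a set

set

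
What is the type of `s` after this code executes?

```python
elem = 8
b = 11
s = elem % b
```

int % int returns int (8 % 11 = 8)

int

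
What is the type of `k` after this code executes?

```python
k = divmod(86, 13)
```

divmod() returns a tuple (quotient, remainder)

tuple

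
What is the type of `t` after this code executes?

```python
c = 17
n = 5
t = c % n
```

int % int returns int (17 % 5 = 2)

int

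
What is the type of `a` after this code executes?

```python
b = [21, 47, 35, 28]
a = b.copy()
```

list.copy() returns list

list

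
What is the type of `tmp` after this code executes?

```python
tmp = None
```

None has type NoneType

NoneType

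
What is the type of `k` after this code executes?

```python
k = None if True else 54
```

Ternary: condition is True, if branch (None) taken → NoneType

NoneType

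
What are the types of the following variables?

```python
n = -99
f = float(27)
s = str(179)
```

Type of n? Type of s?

n is int; s is str

int, str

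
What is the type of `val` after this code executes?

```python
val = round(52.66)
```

round() with no ndigits arg returns int

int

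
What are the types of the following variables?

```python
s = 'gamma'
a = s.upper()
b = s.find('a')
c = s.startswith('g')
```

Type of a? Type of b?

str.upper() returns str; str.find() returns int

str, int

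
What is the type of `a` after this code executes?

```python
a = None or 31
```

'or' with None returns the other value (31, int)

int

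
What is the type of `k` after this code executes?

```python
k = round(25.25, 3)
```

round() with ndigits arg returns float

float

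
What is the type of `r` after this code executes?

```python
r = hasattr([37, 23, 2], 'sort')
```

hasattr() returns bool

bool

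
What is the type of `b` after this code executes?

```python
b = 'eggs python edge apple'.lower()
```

str.lower() returns str

str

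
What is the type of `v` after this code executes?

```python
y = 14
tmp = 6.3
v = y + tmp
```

int + float returns float (14 + 6.3 = 20.3)

float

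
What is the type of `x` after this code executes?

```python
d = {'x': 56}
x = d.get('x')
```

dict.get() returns the value (int) when key is found

int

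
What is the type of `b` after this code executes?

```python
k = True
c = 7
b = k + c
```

bool + int returns int (True is 1, so 1 + 7 = 8)

int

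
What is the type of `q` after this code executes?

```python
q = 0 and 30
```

'and' returns the first falsy value (0, which is int)

int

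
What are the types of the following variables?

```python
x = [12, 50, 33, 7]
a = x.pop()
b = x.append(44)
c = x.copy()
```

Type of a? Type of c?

list.pop() returns the element (int); list.copy() returns list

int, list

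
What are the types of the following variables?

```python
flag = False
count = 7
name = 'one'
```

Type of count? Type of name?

count is int; name is str

int, str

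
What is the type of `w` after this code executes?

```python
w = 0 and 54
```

'and' returns the first falsy value (0, which is int)

int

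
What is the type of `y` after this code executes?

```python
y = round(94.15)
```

round() with no ndigits arg returns int

int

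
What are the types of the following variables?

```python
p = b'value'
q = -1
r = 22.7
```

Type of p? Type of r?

p is bytes; r is float

bytes, float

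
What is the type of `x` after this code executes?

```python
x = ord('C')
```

ord() returns int (Unicode code point)

int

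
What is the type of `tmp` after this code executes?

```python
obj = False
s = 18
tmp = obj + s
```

bool + int returns int (False is 0, so 0 + 18 = 18)

int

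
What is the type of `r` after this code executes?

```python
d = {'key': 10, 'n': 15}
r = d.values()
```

.values() returns a dict_values view object

dict_values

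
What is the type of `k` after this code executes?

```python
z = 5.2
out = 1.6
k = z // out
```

float // float returns float (floor division preserves float type)

float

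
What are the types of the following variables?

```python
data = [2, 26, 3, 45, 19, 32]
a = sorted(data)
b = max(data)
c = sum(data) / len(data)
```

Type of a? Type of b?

sorted() returns list; max of ints returns int

list, int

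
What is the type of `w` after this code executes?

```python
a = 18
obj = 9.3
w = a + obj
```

int + float returns float (18 + 9.3 = 27.3)

float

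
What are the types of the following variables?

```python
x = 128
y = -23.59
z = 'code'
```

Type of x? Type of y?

x is int; y is float

int, float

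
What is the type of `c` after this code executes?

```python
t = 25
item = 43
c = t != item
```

Comparison operators return bool

bool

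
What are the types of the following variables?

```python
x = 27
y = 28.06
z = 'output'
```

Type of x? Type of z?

x is int; z is str

int, str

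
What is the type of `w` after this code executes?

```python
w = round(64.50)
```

round() with no ndigits arg returns int

int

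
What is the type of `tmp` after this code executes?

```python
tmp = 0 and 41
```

'and' returns the first falsy value (0, which is int)

int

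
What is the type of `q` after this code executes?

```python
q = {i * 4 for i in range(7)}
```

A set comprehension {expr for x in iterable} produces a set

set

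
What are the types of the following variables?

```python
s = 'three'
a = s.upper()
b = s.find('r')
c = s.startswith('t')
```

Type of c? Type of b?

str.startswith() returns bool; str.find() returns int

bool, int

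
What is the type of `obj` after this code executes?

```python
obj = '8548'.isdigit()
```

str.isdigit() returns bool

bool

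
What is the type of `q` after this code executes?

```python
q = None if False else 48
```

Ternary: condition is False, else branch (48) taken → int

int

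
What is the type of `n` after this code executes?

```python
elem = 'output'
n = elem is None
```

'is' comparison returns bool

bool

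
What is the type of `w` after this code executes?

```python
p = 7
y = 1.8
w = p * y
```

int * float returns float (7 * 1.8 = 12.6)

float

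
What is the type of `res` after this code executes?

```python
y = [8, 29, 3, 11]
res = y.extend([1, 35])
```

list.extend() returns None

NoneType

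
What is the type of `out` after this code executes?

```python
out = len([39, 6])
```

len() always returns int

int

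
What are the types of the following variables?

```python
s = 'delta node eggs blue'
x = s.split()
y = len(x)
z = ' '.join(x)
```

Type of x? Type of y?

str.split() returns list; len() returns int

list, int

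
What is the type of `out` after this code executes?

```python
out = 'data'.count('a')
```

str.count() returns int

int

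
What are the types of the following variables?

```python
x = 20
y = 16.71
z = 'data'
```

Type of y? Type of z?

y is float; z is str

float, str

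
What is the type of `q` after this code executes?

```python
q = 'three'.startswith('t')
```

str.startswith() returns bool

bool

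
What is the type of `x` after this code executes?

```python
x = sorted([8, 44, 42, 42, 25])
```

sorted() always returns list

list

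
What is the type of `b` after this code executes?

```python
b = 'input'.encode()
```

str.encode() returns bytes

bytes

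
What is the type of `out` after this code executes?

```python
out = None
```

None has type NoneType

NoneType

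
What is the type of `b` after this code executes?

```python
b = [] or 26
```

'or' returns first truthy value (26, which is int)

int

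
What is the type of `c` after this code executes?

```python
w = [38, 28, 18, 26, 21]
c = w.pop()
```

list.pop() returns the popped element (int here)

int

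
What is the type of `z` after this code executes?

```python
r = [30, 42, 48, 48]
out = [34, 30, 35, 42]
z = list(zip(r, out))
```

list(zip(...)) returns a list of tuples

list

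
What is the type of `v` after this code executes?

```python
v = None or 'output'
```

'or' with None returns the other value ('output', str)

str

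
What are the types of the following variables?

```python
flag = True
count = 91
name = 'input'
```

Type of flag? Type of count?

flag is bool; count is int

bool, int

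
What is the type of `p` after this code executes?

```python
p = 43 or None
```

'or' returns first truthy value (43, int)

int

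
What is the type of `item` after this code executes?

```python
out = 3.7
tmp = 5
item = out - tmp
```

float - int returns float (3.7 - 5 = -1.3)

float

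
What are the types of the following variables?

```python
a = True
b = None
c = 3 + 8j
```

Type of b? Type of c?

b is NoneType; c is complex

NoneType, complex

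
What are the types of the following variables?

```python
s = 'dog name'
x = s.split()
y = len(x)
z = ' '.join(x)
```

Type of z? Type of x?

str.join() returns str; str.split() returns list

str, list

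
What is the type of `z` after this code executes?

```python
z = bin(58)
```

bin() returns str representation

str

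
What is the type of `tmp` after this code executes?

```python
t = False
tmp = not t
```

'not' always returns bool

bool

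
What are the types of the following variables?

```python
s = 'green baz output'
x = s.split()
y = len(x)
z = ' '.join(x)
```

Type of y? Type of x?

len() returns int; str.split() returns list

int, list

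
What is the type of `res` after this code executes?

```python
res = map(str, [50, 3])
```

map() returns a map iterator object

map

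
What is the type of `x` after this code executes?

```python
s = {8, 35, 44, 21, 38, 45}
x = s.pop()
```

Popping from a set of ints returns int

int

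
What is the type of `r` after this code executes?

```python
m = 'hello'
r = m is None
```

'is' comparison returns bool

bool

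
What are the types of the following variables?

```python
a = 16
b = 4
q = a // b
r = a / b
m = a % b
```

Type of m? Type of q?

int % int returns int; int // int returns int

int, int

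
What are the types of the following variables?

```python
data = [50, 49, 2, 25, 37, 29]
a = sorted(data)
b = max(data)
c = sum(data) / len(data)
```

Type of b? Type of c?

max of ints returns int; int / int returns float

int, float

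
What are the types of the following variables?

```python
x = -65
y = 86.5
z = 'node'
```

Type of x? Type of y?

x is int; y is float

int, float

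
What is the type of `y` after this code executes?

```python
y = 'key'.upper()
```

str.upper() returns str

str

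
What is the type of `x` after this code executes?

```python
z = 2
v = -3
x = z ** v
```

int ** negative int returns float

float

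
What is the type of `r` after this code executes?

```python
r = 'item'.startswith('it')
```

str.startswith() returns bool

bool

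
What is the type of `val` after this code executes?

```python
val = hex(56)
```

hex() returns str representation

str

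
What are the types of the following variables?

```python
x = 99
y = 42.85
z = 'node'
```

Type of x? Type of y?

x is int; y is float

int, float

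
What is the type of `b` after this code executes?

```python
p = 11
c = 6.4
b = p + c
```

int + float returns float (11 + 6.4 = 17.4)

float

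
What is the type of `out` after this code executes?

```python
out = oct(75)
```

oct() returns str representation

str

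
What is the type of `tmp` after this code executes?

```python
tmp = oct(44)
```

oct() returns str representation

str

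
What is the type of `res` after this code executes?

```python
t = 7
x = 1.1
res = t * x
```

int * float returns float (7 * 1.1 = 7.7)

float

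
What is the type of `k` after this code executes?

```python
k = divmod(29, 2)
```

divmod() returns a tuple (quotient, remainder)

tuple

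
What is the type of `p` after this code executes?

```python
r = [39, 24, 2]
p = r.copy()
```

list.copy() returns list

list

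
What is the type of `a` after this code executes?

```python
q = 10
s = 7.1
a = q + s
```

int + float returns float (10 + 7.1 = 17.1)

float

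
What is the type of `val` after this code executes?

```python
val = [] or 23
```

'or' returns first truthy value (23, which is int)

int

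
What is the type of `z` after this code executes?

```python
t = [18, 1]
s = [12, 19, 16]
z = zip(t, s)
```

zip() returns a zip iterator object

zip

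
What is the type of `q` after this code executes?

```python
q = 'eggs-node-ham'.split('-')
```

str.split() returns list

list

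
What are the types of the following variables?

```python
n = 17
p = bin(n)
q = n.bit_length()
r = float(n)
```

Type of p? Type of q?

bin() returns str; int.bit_length() returns int

str, int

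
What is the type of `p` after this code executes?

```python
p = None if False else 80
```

Ternary: condition is False, else branch (80) taken → int

int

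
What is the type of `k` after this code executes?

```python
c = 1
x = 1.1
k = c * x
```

int * float returns float (1 * 1.1 = 1.1)

float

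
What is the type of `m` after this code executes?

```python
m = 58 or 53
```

'or' returns the first truthy value (58, which is int)

int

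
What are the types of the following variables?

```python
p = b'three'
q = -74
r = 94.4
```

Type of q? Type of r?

q is int; r is float

int, float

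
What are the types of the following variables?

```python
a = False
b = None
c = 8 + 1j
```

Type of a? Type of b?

a is bool; b is NoneType

bool, NoneType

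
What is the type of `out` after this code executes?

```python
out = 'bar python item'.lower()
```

str.lower() returns str

str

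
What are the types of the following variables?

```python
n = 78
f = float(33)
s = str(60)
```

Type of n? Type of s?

n is int; s is str

int, str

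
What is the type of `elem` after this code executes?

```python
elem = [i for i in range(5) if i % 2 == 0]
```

A list comprehension [...] produces a list

list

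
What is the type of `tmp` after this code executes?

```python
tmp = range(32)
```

range() returns a range object

range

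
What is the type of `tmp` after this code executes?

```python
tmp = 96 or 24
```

'or' returns the first truthy value (96, which is int)

int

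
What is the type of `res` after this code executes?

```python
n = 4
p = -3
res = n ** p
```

int ** negative int returns float

float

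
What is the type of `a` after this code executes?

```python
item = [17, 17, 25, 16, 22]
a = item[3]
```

Indexing a list of ints returns int (item[3] = 16)

int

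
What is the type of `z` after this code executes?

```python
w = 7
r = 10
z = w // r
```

int // int returns int (7 // 10 = 0)

int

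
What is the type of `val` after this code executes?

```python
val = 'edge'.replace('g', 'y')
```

str.replace() returns str

str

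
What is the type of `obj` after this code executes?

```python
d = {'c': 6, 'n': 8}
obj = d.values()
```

.values() returns a dict_values view object

dict_values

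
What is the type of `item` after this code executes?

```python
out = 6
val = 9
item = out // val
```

int // int returns int (6 // 9 = 0)

int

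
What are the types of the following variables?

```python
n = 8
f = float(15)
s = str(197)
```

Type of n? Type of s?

n is int; s is str

int, str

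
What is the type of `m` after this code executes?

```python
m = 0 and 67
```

'and' returns the first falsy value (0, which is int)

int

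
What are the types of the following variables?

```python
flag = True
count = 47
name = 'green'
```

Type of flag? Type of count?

flag is bool; count is int

bool, int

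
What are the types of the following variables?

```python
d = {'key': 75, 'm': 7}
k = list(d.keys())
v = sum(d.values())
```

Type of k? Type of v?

list(...) returns list; sum of int values returns int

list, int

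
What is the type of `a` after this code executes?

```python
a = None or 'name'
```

'or' with None returns the other value ('name', str)

str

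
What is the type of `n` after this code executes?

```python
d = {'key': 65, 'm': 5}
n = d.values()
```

.values() returns a dict_values view object

dict_values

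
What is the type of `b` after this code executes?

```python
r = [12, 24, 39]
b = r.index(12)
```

list.index() returns int

int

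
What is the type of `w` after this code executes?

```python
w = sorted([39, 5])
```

sorted() always returns list

list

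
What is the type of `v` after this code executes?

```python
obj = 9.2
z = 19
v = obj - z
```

float - int returns float (9.2 - 19 = -9.8)

float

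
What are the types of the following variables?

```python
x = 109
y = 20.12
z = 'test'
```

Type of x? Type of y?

x is int; y is float

int, float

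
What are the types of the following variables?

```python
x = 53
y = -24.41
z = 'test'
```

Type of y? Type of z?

y is float; z is str

float, str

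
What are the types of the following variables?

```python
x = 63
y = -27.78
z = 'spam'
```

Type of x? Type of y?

x is int; y is float

int, float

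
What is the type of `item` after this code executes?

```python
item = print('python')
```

print() returns None

NoneType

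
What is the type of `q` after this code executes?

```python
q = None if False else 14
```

Ternary: condition is False, else branch (14) taken → int

int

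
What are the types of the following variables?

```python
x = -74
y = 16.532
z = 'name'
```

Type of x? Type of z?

x is int; z is str

int, str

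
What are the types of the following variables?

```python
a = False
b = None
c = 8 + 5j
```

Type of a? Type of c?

a is bool; c is complex

bool, complex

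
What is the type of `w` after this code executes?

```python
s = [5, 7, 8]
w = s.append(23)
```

list.append() returns None (mutates in place)

NoneType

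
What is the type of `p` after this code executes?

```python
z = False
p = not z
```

'not' always returns bool

bool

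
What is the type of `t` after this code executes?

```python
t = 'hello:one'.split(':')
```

str.split() returns list

list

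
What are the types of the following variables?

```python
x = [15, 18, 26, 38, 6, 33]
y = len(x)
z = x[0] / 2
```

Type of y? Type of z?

len() returns int; int / int returns float

int, float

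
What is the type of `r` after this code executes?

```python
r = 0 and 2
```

'and' returns the first falsy value (0, which is int)

int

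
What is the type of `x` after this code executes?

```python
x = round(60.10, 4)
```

round() with ndigits arg returns float

float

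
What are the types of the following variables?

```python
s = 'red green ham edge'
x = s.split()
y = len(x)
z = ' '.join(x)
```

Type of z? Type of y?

str.join() returns str; len() returns int

str, int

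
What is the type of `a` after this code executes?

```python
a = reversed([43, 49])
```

reversed() on a list returns a list_reverseiterator

list_reverseiterator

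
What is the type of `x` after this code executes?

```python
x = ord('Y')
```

ord() returns int (Unicode code point)

int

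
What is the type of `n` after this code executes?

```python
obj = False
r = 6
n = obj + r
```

bool + int returns int (False is 0, so 0 + 6 = 6)

int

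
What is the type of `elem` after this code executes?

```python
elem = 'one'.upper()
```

str.upper() returns str

str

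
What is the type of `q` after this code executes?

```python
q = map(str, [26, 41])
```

map() returns a map iterator object

map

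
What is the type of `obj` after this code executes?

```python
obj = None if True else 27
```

Ternary: condition is True, if branch (None) taken → NoneType

NoneType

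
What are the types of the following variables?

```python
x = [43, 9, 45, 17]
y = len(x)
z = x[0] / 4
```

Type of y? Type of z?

len() returns int; int / int returns float

int, float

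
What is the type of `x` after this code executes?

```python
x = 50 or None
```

'or' returns first truthy value (50, int)

int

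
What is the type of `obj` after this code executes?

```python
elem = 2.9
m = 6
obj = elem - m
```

float - int returns float (2.9 - 6 = -3.1)

float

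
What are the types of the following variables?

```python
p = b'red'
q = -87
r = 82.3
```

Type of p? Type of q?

p is bytes; q is int

bytes, int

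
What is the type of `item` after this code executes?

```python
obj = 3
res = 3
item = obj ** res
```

int ** positive int returns int (3 ** 3 = 27)

int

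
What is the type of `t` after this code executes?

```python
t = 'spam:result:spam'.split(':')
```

str.split() returns list

list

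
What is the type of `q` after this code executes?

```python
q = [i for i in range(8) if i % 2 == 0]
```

A list comprehension [...] produces a list

list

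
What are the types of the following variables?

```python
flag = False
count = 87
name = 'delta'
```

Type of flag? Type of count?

flag is bool; count is int

bool, int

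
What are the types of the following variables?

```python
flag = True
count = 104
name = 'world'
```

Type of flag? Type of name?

flag is bool; name is str

bool, str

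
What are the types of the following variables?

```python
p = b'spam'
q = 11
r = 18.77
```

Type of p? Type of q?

p is bytes; q is int

bytes, int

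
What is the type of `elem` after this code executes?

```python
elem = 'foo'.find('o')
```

str.find() returns int (index, or -1)

int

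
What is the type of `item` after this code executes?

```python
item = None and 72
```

'and' returns first falsy value (None)

NoneType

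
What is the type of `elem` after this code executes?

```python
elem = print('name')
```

print() returns None

NoneType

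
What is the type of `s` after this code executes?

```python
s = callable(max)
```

callable() returns bool

bool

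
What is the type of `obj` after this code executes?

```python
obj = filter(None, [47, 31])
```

filter() returns a filter iterator object

filter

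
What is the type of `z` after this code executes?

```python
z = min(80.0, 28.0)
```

min() of floats returns float

float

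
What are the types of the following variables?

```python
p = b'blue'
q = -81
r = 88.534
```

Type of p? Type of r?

p is bytes; r is float

bytes, float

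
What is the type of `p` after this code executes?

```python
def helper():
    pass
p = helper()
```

A function with no return statement returns None

NoneType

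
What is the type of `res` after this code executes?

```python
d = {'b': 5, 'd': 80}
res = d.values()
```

.values() returns a dict_values view object

dict_values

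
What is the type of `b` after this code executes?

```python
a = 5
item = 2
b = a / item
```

int / int always returns float in Python 3 (5 / 2 = 2.5)

float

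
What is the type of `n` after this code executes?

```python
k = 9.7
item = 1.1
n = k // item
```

float // float returns float (floor division preserves float type)

float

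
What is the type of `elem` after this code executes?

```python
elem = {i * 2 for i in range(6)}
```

A set comprehension {expr for x in iterable} produces a set

set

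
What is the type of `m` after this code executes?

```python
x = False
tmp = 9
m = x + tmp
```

bool + int returns int (False is 0, so 0 + 9 = 9)

int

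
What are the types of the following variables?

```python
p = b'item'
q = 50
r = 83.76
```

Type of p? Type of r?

p is bytes; r is float

bytes, float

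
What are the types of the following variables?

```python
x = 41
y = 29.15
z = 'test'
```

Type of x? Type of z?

x is int; z is str

int, str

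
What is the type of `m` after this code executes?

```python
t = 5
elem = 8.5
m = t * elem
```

int * float returns float (5 * 8.5 = 42.5)

float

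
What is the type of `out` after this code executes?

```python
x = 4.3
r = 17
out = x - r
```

float - int returns float (4.3 - 17 = -12.7)

float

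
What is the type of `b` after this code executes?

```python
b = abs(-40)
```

abs() of int returns int

int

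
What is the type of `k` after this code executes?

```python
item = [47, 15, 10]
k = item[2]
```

Indexing a list of ints returns int (item[2] = 10)

int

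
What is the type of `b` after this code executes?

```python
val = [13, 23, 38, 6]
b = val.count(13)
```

list.count() returns int

int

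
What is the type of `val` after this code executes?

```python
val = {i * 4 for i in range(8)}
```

A set comprehension {expr for x in iterable} produces a set

set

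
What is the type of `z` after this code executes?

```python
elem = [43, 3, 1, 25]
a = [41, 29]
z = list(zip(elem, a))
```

list(zip(...)) returns a list of tuples

list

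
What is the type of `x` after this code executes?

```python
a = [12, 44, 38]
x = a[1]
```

Indexing a list of ints returns int (a[1] = 44)

int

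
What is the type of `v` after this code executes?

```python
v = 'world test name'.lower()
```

str.lower() returns str

str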